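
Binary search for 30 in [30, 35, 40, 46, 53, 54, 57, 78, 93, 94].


Step 1: lo=0, hi=9, mid=4, val=53
Step 2: lo=0, hi=3, mid=1, val=35
Step 3: lo=0, hi=0, mid=0, val=30

Found at index 0


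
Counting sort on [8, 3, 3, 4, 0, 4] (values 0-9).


Input: [8, 3, 3, 4, 0, 4]
Counts: [1, 0, 0, 2, 2, 0, 0, 0, 1, 0]

Sorted: [0, 3, 3, 4, 4, 8]


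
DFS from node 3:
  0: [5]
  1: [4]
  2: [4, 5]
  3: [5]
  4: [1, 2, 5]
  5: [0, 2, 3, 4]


Visit 3, push [5]
Visit 5, push [4, 2, 0]
Visit 0, push []
Visit 2, push [4]
Visit 4, push [1]
Visit 1, push []

DFS order: [3, 5, 0, 2, 4, 1]


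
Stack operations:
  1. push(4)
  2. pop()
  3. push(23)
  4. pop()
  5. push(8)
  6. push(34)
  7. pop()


push(4) -> [4]
pop()->4, []
push(23) -> [23]
pop()->23, []
push(8) -> [8]
push(34) -> [8, 34]
pop()->34, [8]

Final stack: [8]


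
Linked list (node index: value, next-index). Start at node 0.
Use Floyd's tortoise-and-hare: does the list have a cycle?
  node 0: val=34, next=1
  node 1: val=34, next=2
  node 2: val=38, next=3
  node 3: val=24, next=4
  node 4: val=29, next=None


Floyd's tortoise (slow, +1) and hare (fast, +2):
  init: slow=0, fast=0
  step 1: slow=1, fast=2
  step 2: slow=2, fast=4
  step 3: fast -> None, no cycle

Cycle: no


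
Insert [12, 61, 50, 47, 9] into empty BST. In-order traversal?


Insert 12: root
Insert 61: R from 12
Insert 50: R from 12 -> L from 61
Insert 47: R from 12 -> L from 61 -> L from 50
Insert 9: L from 12

In-order: [9, 12, 47, 50, 61]


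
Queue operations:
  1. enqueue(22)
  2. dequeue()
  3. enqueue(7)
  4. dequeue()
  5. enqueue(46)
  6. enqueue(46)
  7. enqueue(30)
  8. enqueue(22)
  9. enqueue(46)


enqueue(22) -> [22]
dequeue()->22, []
enqueue(7) -> [7]
dequeue()->7, []
enqueue(46) -> [46]
enqueue(46) -> [46, 46]
enqueue(30) -> [46, 46, 30]
enqueue(22) -> [46, 46, 30, 22]
enqueue(46) -> [46, 46, 30, 22, 46]

Final queue: [46, 46, 30, 22, 46]


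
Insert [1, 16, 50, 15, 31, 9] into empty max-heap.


Insert 1: [1]
Insert 16: [16, 1]
Insert 50: [50, 1, 16]
Insert 15: [50, 15, 16, 1]
Insert 31: [50, 31, 16, 1, 15]
Insert 9: [50, 31, 16, 1, 15, 9]

Final heap: [50, 31, 16, 1, 15, 9]


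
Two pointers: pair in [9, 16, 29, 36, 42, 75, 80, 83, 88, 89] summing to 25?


lo=0(9)+hi=9(89)=98
lo=0(9)+hi=8(88)=97
lo=0(9)+hi=7(83)=92
lo=0(9)+hi=6(80)=89
lo=0(9)+hi=5(75)=84
lo=0(9)+hi=4(42)=51
lo=0(9)+hi=3(36)=45
lo=0(9)+hi=2(29)=38
lo=0(9)+hi=1(16)=25

Yes: 9+16=25


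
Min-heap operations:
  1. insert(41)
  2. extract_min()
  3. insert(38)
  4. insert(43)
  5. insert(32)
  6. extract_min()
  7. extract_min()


insert(41) -> [41]
extract_min()->41, []
insert(38) -> [38]
insert(43) -> [38, 43]
insert(32) -> [32, 43, 38]
extract_min()->32, [38, 43]
extract_min()->38, [43]

Final heap: [43]


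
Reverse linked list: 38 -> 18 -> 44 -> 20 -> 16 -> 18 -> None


Step 1: curr=38, set curr.next=prev(None) | reversed so far: 38
Step 2: curr=18, set curr.next=prev(38) | reversed so far: 18 -> 38
Step 3: curr=44, set curr.next=prev(18) | reversed so far: 44 -> 18 -> 38
Step 4: curr=20, set curr.next=prev(44) | reversed so far: 20 -> 44 -> 18 -> 38
Step 5: curr=16, set curr.next=prev(20) | reversed so far: 16 -> 20 -> 44 -> 18 -> 38
Step 6: curr=18, set curr.next=prev(16) | reversed so far: 18 -> 16 -> 20 -> 44 -> 18 -> 38

18 -> 16 -> 20 -> 44 -> 18 -> 38 -> None


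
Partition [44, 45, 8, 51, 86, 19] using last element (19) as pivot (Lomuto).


Pivot: 19
  8 <= 19: swap -> [8, 45, 44, 51, 86, 19]
Place pivot at 1: [8, 19, 44, 51, 86, 45]

Partitioned: [8, 19, 44, 51, 86, 45]


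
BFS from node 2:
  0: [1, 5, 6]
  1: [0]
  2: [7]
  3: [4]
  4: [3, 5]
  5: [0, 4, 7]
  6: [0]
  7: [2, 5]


Visit 2, enqueue [7]
Visit 7, enqueue [5]
Visit 5, enqueue [0, 4]
Visit 0, enqueue [1, 6]
Visit 4, enqueue [3]
Visit 1, enqueue []
Visit 6, enqueue []
Visit 3, enqueue []

BFS order: [2, 7, 5, 0, 4, 1, 6, 3]


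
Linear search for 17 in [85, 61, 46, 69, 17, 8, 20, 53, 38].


i=0: 85!=17
i=1: 61!=17
i=2: 46!=17
i=3: 69!=17
i=4: 17==17 found!

Found at 4, 5 comps


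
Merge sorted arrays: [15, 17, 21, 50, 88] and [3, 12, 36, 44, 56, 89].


Take 3 from B
Take 12 from B
Take 15 from A
Take 17 from A
Take 21 from A
Take 36 from B
Take 44 from B
Take 50 from A
Take 56 from B
Take 88 from A

Merged: [3, 12, 15, 17, 21, 36, 44, 50, 56, 88, 89]


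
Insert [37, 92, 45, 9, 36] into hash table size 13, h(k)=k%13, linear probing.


Insert 37: h=11 -> slot 11
Insert 92: h=1 -> slot 1
Insert 45: h=6 -> slot 6
Insert 9: h=9 -> slot 9
Insert 36: h=10 -> slot 10

Table: [None, 92, None, None, None, None, 45, None, None, 9, 36, 37, None]


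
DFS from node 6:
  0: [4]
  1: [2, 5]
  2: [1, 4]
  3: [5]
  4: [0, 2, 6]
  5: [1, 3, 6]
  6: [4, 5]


Visit 6, push [5, 4]
Visit 4, push [2, 0]
Visit 0, push []
Visit 2, push [1]
Visit 1, push [5]
Visit 5, push [3]
Visit 3, push []

DFS order: [6, 4, 0, 2, 1, 5, 3]


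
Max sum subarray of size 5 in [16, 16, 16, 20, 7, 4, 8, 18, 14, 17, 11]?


[0:5]: 75
[1:6]: 63
[2:7]: 55
[3:8]: 57
[4:9]: 51
[5:10]: 61
[6:11]: 68

Max: 75 at [0:5]


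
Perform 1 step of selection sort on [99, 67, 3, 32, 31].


Initial: [99, 67, 3, 32, 31]
Step 1: min=3 at 2
  Swap: [3, 67, 99, 32, 31]

After 1 step: [3, 67, 99, 32, 31]


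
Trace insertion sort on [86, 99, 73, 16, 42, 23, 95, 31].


Initial: [86, 99, 73, 16, 42, 23, 95, 31]
Insert 99: [86, 99, 73, 16, 42, 23, 95, 31]
Insert 73: [73, 86, 99, 16, 42, 23, 95, 31]
Insert 16: [16, 73, 86, 99, 42, 23, 95, 31]
Insert 42: [16, 42, 73, 86, 99, 23, 95, 31]
Insert 23: [16, 23, 42, 73, 86, 99, 95, 31]
Insert 95: [16, 23, 42, 73, 86, 95, 99, 31]
Insert 31: [16, 23, 31, 42, 73, 86, 95, 99]

Sorted: [16, 23, 31, 42, 73, 86, 95, 99]


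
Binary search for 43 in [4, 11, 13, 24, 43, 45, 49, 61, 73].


Step 1: lo=0, hi=8, mid=4, val=43

Found at index 4


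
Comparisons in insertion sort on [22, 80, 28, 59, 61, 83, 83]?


Algorithm: insertion sort
Input: [22, 80, 28, 59, 61, 83, 83]
Sorted: [22, 28, 59, 61, 80, 83, 83]

9


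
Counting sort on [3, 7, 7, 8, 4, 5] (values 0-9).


Input: [3, 7, 7, 8, 4, 5]
Counts: [0, 0, 0, 1, 1, 1, 0, 2, 1, 0]

Sorted: [3, 4, 5, 7, 7, 8]


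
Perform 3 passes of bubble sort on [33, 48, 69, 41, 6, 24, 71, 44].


Initial: [33, 48, 69, 41, 6, 24, 71, 44]
Pass 1: [33, 48, 41, 6, 24, 69, 44, 71] (4 swaps)
Pass 2: [33, 41, 6, 24, 48, 44, 69, 71] (4 swaps)
Pass 3: [33, 6, 24, 41, 44, 48, 69, 71] (3 swaps)

After 3 passes: [33, 6, 24, 41, 44, 48, 69, 71]


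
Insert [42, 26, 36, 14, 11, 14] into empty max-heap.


Insert 42: [42]
Insert 26: [42, 26]
Insert 36: [42, 26, 36]
Insert 14: [42, 26, 36, 14]
Insert 11: [42, 26, 36, 14, 11]
Insert 14: [42, 26, 36, 14, 11, 14]

Final heap: [42, 26, 36, 14, 11, 14]


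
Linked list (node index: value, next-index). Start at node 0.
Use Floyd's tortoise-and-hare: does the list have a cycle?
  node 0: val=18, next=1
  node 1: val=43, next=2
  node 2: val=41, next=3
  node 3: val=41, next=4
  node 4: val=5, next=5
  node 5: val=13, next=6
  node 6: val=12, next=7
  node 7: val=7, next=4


Floyd's tortoise (slow, +1) and hare (fast, +2):
  init: slow=0, fast=0
  step 1: slow=1, fast=2
  step 2: slow=2, fast=4
  step 3: slow=3, fast=6
  step 4: slow=4, fast=4
  slow == fast at node 4: cycle detected

Cycle: yes


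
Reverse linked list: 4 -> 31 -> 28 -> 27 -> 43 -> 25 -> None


Step 1: curr=4, set curr.next=prev(None) | reversed so far: 4
Step 2: curr=31, set curr.next=prev(4) | reversed so far: 31 -> 4
Step 3: curr=28, set curr.next=prev(31) | reversed so far: 28 -> 31 -> 4
Step 4: curr=27, set curr.next=prev(28) | reversed so far: 27 -> 28 -> 31 -> 4
Step 5: curr=43, set curr.next=prev(27) | reversed so far: 43 -> 27 -> 28 -> 31 -> 4
Step 6: curr=25, set curr.next=prev(43) | reversed so far: 25 -> 43 -> 27 -> 28 -> 31 -> 4

25 -> 43 -> 27 -> 28 -> 31 -> 4 -> None


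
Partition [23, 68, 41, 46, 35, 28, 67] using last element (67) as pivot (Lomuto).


Pivot: 67
  23 <= 67: advance i (no swap)
  41 <= 67: swap -> [23, 41, 68, 46, 35, 28, 67]
  46 <= 67: swap -> [23, 41, 46, 68, 35, 28, 67]
  35 <= 67: swap -> [23, 41, 46, 35, 68, 28, 67]
  28 <= 67: swap -> [23, 41, 46, 35, 28, 68, 67]
Place pivot at 5: [23, 41, 46, 35, 28, 67, 68]

Partitioned: [23, 41, 46, 35, 28, 67, 68]


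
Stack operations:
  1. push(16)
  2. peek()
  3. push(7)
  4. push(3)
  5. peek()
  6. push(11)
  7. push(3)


push(16) -> [16]
peek()->16
push(7) -> [16, 7]
push(3) -> [16, 7, 3]
peek()->3
push(11) -> [16, 7, 3, 11]
push(3) -> [16, 7, 3, 11, 3]

Final stack: [16, 7, 3, 11, 3]


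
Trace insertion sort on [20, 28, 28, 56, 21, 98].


Initial: [20, 28, 28, 56, 21, 98]
Insert 28: [20, 28, 28, 56, 21, 98]
Insert 28: [20, 28, 28, 56, 21, 98]
Insert 56: [20, 28, 28, 56, 21, 98]
Insert 21: [20, 21, 28, 28, 56, 98]
Insert 98: [20, 21, 28, 28, 56, 98]

Sorted: [20, 21, 28, 28, 56, 98]


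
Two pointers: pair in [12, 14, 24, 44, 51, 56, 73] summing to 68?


lo=0(12)+hi=6(73)=85
lo=0(12)+hi=5(56)=68

Yes: 12+56=68


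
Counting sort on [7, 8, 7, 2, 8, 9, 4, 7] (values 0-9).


Input: [7, 8, 7, 2, 8, 9, 4, 7]
Counts: [0, 0, 1, 0, 1, 0, 0, 3, 2, 1]

Sorted: [2, 4, 7, 7, 7, 8, 8, 9]


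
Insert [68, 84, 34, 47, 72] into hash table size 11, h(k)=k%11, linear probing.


Insert 68: h=2 -> slot 2
Insert 84: h=7 -> slot 7
Insert 34: h=1 -> slot 1
Insert 47: h=3 -> slot 3
Insert 72: h=6 -> slot 6

Table: [None, 34, 68, 47, None, None, 72, 84, None, None, None]


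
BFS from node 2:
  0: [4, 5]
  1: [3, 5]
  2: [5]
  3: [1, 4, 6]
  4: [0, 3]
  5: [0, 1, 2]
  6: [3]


Visit 2, enqueue [5]
Visit 5, enqueue [0, 1]
Visit 0, enqueue [4]
Visit 1, enqueue [3]
Visit 4, enqueue []
Visit 3, enqueue [6]
Visit 6, enqueue []

BFS order: [2, 5, 0, 1, 4, 3, 6]


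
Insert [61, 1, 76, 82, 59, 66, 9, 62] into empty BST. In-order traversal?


Insert 61: root
Insert 1: L from 61
Insert 76: R from 61
Insert 82: R from 61 -> R from 76
Insert 59: L from 61 -> R from 1
Insert 66: R from 61 -> L from 76
Insert 9: L from 61 -> R from 1 -> L from 59
Insert 62: R from 61 -> L from 76 -> L from 66

In-order: [1, 9, 59, 61, 62, 66, 76, 82]


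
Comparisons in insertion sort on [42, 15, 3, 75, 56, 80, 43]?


Algorithm: insertion sort
Input: [42, 15, 3, 75, 56, 80, 43]
Sorted: [3, 15, 42, 43, 56, 75, 80]

11


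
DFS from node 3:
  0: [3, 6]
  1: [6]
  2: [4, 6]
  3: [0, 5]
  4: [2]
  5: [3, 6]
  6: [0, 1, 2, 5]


Visit 3, push [5, 0]
Visit 0, push [6]
Visit 6, push [5, 2, 1]
Visit 1, push []
Visit 2, push [4]
Visit 4, push []
Visit 5, push []

DFS order: [3, 0, 6, 1, 2, 4, 5]


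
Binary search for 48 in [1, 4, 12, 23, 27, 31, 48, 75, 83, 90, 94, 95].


Step 1: lo=0, hi=11, mid=5, val=31
Step 2: lo=6, hi=11, mid=8, val=83
Step 3: lo=6, hi=7, mid=6, val=48

Found at index 6


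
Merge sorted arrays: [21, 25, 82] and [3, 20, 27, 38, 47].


Take 3 from B
Take 20 from B
Take 21 from A
Take 25 from A
Take 27 from B
Take 38 from B
Take 47 from B

Merged: [3, 20, 21, 25, 27, 38, 47, 82]


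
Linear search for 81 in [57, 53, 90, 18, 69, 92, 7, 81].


i=0: 57!=81
i=1: 53!=81
i=2: 90!=81
i=3: 18!=81
i=4: 69!=81
i=5: 92!=81
i=6: 7!=81
i=7: 81==81 found!

Found at 7, 8 comps


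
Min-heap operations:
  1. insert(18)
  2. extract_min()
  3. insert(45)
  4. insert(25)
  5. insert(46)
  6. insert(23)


insert(18) -> [18]
extract_min()->18, []
insert(45) -> [45]
insert(25) -> [25, 45]
insert(46) -> [25, 45, 46]
insert(23) -> [23, 25, 46, 45]

Final heap: [23, 25, 46, 45]


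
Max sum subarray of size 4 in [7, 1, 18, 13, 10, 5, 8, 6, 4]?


[0:4]: 39
[1:5]: 42
[2:6]: 46
[3:7]: 36
[4:8]: 29
[5:9]: 23

Max: 46 at [2:6]


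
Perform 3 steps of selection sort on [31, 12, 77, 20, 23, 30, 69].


Initial: [31, 12, 77, 20, 23, 30, 69]
Step 1: min=12 at 1
  Swap: [12, 31, 77, 20, 23, 30, 69]
Step 2: min=20 at 3
  Swap: [12, 20, 77, 31, 23, 30, 69]
Step 3: min=23 at 4
  Swap: [12, 20, 23, 31, 77, 30, 69]

After 3 steps: [12, 20, 23, 31, 77, 30, 69]


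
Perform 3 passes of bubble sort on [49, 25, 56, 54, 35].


Initial: [49, 25, 56, 54, 35]
Pass 1: [25, 49, 54, 35, 56] (3 swaps)
Pass 2: [25, 49, 35, 54, 56] (1 swaps)
Pass 3: [25, 35, 49, 54, 56] (1 swaps)

After 3 passes: [25, 35, 49, 54, 56]


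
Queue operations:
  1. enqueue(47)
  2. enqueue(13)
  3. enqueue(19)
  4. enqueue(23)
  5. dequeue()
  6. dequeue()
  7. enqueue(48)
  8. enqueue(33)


enqueue(47) -> [47]
enqueue(13) -> [47, 13]
enqueue(19) -> [47, 13, 19]
enqueue(23) -> [47, 13, 19, 23]
dequeue()->47, [13, 19, 23]
dequeue()->13, [19, 23]
enqueue(48) -> [19, 23, 48]
enqueue(33) -> [19, 23, 48, 33]

Final queue: [19, 23, 48, 33]


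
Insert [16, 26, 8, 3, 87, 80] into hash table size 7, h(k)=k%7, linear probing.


Insert 16: h=2 -> slot 2
Insert 26: h=5 -> slot 5
Insert 8: h=1 -> slot 1
Insert 3: h=3 -> slot 3
Insert 87: h=3, 1 probes -> slot 4
Insert 80: h=3, 3 probes -> slot 6

Table: [None, 8, 16, 3, 87, 26, 80]


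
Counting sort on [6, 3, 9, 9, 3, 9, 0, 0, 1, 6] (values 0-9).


Input: [6, 3, 9, 9, 3, 9, 0, 0, 1, 6]
Counts: [2, 1, 0, 2, 0, 0, 2, 0, 0, 3]

Sorted: [0, 0, 1, 3, 3, 6, 6, 9, 9, 9]


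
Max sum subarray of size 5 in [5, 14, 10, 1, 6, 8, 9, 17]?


[0:5]: 36
[1:6]: 39
[2:7]: 34
[3:8]: 41

Max: 41 at [3:8]


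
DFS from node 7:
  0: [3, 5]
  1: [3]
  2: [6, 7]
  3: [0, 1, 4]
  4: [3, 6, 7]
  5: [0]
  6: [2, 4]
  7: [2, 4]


Visit 7, push [4, 2]
Visit 2, push [6]
Visit 6, push [4]
Visit 4, push [3]
Visit 3, push [1, 0]
Visit 0, push [5]
Visit 5, push []
Visit 1, push []

DFS order: [7, 2, 6, 4, 3, 0, 5, 1]


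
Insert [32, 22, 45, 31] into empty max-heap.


Insert 32: [32]
Insert 22: [32, 22]
Insert 45: [45, 22, 32]
Insert 31: [45, 31, 32, 22]

Final heap: [45, 31, 32, 22]


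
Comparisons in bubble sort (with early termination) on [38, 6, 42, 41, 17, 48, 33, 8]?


Algorithm: bubble sort (with early termination)
Input: [38, 6, 42, 41, 17, 48, 33, 8]
Sorted: [6, 8, 17, 33, 38, 41, 42, 48]

28


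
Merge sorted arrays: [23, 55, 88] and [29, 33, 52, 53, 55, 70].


Take 23 from A
Take 29 from B
Take 33 from B
Take 52 from B
Take 53 from B
Take 55 from A
Take 55 from B
Take 70 from B

Merged: [23, 29, 33, 52, 53, 55, 55, 70, 88]


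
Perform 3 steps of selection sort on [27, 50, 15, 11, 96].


Initial: [27, 50, 15, 11, 96]
Step 1: min=11 at 3
  Swap: [11, 50, 15, 27, 96]
Step 2: min=15 at 2
  Swap: [11, 15, 50, 27, 96]
Step 3: min=27 at 3
  Swap: [11, 15, 27, 50, 96]

After 3 steps: [11, 15, 27, 50, 96]


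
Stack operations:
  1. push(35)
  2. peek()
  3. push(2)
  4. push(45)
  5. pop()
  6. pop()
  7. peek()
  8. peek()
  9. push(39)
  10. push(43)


push(35) -> [35]
peek()->35
push(2) -> [35, 2]
push(45) -> [35, 2, 45]
pop()->45, [35, 2]
pop()->2, [35]
peek()->35
peek()->35
push(39) -> [35, 39]
push(43) -> [35, 39, 43]

Final stack: [35, 39, 43]


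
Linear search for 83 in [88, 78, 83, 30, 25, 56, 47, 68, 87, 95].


i=0: 88!=83
i=1: 78!=83
i=2: 83==83 found!

Found at 2, 3 comps


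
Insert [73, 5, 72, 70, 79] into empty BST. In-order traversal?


Insert 73: root
Insert 5: L from 73
Insert 72: L from 73 -> R from 5
Insert 70: L from 73 -> R from 5 -> L from 72
Insert 79: R from 73

In-order: [5, 70, 72, 73, 79]


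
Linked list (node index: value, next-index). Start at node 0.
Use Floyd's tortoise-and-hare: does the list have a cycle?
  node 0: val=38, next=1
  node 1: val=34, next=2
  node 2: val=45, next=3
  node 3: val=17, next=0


Floyd's tortoise (slow, +1) and hare (fast, +2):
  init: slow=0, fast=0
  step 1: slow=1, fast=2
  step 2: slow=2, fast=0
  step 3: slow=3, fast=2
  step 4: slow=0, fast=0
  slow == fast at node 0: cycle detected

Cycle: yes


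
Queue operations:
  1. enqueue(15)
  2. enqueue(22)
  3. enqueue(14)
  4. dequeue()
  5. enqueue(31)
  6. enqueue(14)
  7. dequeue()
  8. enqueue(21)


enqueue(15) -> [15]
enqueue(22) -> [15, 22]
enqueue(14) -> [15, 22, 14]
dequeue()->15, [22, 14]
enqueue(31) -> [22, 14, 31]
enqueue(14) -> [22, 14, 31, 14]
dequeue()->22, [14, 31, 14]
enqueue(21) -> [14, 31, 14, 21]

Final queue: [14, 31, 14, 21]


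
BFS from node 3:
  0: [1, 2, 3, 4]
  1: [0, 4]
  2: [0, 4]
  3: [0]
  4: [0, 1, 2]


Visit 3, enqueue [0]
Visit 0, enqueue [1, 2, 4]
Visit 1, enqueue []
Visit 2, enqueue []
Visit 4, enqueue []

BFS order: [3, 0, 1, 2, 4]


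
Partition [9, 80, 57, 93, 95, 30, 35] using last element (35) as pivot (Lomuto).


Pivot: 35
  9 <= 35: advance i (no swap)
  30 <= 35: swap -> [9, 30, 57, 93, 95, 80, 35]
Place pivot at 2: [9, 30, 35, 93, 95, 80, 57]

Partitioned: [9, 30, 35, 93, 95, 80, 57]


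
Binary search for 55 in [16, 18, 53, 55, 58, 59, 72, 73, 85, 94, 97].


Step 1: lo=0, hi=10, mid=5, val=59
Step 2: lo=0, hi=4, mid=2, val=53
Step 3: lo=3, hi=4, mid=3, val=55

Found at index 3


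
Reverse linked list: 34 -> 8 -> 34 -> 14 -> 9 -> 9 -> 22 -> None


Step 1: curr=34, set curr.next=prev(None) | reversed so far: 34
Step 2: curr=8, set curr.next=prev(34) | reversed so far: 8 -> 34
Step 3: curr=34, set curr.next=prev(8) | reversed so far: 34 -> 8 -> 34
Step 4: curr=14, set curr.next=prev(34) | reversed so far: 14 -> 34 -> 8 -> 34
Step 5: curr=9, set curr.next=prev(14) | reversed so far: 9 -> 14 -> 34 -> 8 -> 34
Step 6: curr=9, set curr.next=prev(9) | reversed so far: 9 -> 9 -> 14 -> 34 -> 8 -> 34
Step 7: curr=22, set curr.next=prev(9) | reversed so far: 22 -> 9 -> 9 -> 14 -> 34 -> 8 -> 34

22 -> 9 -> 9 -> 14 -> 34 -> 8 -> 34 -> None


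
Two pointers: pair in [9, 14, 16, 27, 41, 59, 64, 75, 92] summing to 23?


lo=0(9)+hi=8(92)=101
lo=0(9)+hi=7(75)=84
lo=0(9)+hi=6(64)=73
lo=0(9)+hi=5(59)=68
lo=0(9)+hi=4(41)=50
lo=0(9)+hi=3(27)=36
lo=0(9)+hi=2(16)=25
lo=0(9)+hi=1(14)=23

Yes: 9+14=23


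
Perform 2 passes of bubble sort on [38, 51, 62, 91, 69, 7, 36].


Initial: [38, 51, 62, 91, 69, 7, 36]
Pass 1: [38, 51, 62, 69, 7, 36, 91] (3 swaps)
Pass 2: [38, 51, 62, 7, 36, 69, 91] (2 swaps)

After 2 passes: [38, 51, 62, 7, 36, 69, 91]


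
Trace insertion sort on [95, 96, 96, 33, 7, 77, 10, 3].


Initial: [95, 96, 96, 33, 7, 77, 10, 3]
Insert 96: [95, 96, 96, 33, 7, 77, 10, 3]
Insert 96: [95, 96, 96, 33, 7, 77, 10, 3]
Insert 33: [33, 95, 96, 96, 7, 77, 10, 3]
Insert 7: [7, 33, 95, 96, 96, 77, 10, 3]
Insert 77: [7, 33, 77, 95, 96, 96, 10, 3]
Insert 10: [7, 10, 33, 77, 95, 96, 96, 3]
Insert 3: [3, 7, 10, 33, 77, 95, 96, 96]

Sorted: [3, 7, 10, 33, 77, 95, 96, 96]


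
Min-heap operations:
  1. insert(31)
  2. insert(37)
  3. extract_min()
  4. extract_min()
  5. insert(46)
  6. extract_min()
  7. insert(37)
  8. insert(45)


insert(31) -> [31]
insert(37) -> [31, 37]
extract_min()->31, [37]
extract_min()->37, []
insert(46) -> [46]
extract_min()->46, []
insert(37) -> [37]
insert(45) -> [37, 45]

Final heap: [37, 45]


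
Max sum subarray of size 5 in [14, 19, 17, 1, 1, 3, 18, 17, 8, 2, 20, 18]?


[0:5]: 52
[1:6]: 41
[2:7]: 40
[3:8]: 40
[4:9]: 47
[5:10]: 48
[6:11]: 65
[7:12]: 65

Max: 65 at [6:11]


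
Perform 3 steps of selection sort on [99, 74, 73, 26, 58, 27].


Initial: [99, 74, 73, 26, 58, 27]
Step 1: min=26 at 3
  Swap: [26, 74, 73, 99, 58, 27]
Step 2: min=27 at 5
  Swap: [26, 27, 73, 99, 58, 74]
Step 3: min=58 at 4
  Swap: [26, 27, 58, 99, 73, 74]

After 3 steps: [26, 27, 58, 99, 73, 74]


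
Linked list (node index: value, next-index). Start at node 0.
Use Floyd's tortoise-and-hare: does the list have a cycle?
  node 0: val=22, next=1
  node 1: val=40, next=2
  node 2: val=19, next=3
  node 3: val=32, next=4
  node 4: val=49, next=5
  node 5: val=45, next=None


Floyd's tortoise (slow, +1) and hare (fast, +2):
  init: slow=0, fast=0
  step 1: slow=1, fast=2
  step 2: slow=2, fast=4
  step 3: fast 4->5->None, no cycle

Cycle: no


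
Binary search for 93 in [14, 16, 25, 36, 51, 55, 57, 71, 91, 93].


Step 1: lo=0, hi=9, mid=4, val=51
Step 2: lo=5, hi=9, mid=7, val=71
Step 3: lo=8, hi=9, mid=8, val=91
Step 4: lo=9, hi=9, mid=9, val=93

Found at index 9


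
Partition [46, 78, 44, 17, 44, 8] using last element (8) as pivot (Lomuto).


Pivot: 8
Place pivot at 0: [8, 78, 44, 17, 44, 46]

Partitioned: [8, 78, 44, 17, 44, 46]


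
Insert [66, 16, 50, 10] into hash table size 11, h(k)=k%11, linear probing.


Insert 66: h=0 -> slot 0
Insert 16: h=5 -> slot 5
Insert 50: h=6 -> slot 6
Insert 10: h=10 -> slot 10

Table: [66, None, None, None, None, 16, 50, None, None, None, 10]


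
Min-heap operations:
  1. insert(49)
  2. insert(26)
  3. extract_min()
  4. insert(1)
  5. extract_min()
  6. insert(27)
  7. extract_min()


insert(49) -> [49]
insert(26) -> [26, 49]
extract_min()->26, [49]
insert(1) -> [1, 49]
extract_min()->1, [49]
insert(27) -> [27, 49]
extract_min()->27, [49]

Final heap: [49]


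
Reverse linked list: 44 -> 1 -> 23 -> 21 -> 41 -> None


Step 1: curr=44, set curr.next=prev(None) | reversed so far: 44
Step 2: curr=1, set curr.next=prev(44) | reversed so far: 1 -> 44
Step 3: curr=23, set curr.next=prev(1) | reversed so far: 23 -> 1 -> 44
Step 4: curr=21, set curr.next=prev(23) | reversed so far: 21 -> 23 -> 1 -> 44
Step 5: curr=41, set curr.next=prev(21) | reversed so far: 41 -> 21 -> 23 -> 1 -> 44

41 -> 21 -> 23 -> 1 -> 44 -> None


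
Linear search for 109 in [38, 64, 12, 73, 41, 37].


i=0: 38!=109
i=1: 64!=109
i=2: 12!=109
i=3: 73!=109
i=4: 41!=109
i=5: 37!=109

Not found, 6 comps


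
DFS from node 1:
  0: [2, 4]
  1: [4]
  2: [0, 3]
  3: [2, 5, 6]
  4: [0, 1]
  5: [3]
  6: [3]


Visit 1, push [4]
Visit 4, push [0]
Visit 0, push [2]
Visit 2, push [3]
Visit 3, push [6, 5]
Visit 5, push []
Visit 6, push []

DFS order: [1, 4, 0, 2, 3, 5, 6]


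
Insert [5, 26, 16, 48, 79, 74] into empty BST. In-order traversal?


Insert 5: root
Insert 26: R from 5
Insert 16: R from 5 -> L from 26
Insert 48: R from 5 -> R from 26
Insert 79: R from 5 -> R from 26 -> R from 48
Insert 74: R from 5 -> R from 26 -> R from 48 -> L from 79

In-order: [5, 16, 26, 48, 74, 79]


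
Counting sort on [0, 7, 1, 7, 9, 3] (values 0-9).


Input: [0, 7, 1, 7, 9, 3]
Counts: [1, 1, 0, 1, 0, 0, 0, 2, 0, 1]

Sorted: [0, 1, 3, 7, 7, 9]


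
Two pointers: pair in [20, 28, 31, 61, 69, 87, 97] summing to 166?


lo=0(20)+hi=6(97)=117
lo=1(28)+hi=6(97)=125
lo=2(31)+hi=6(97)=128
lo=3(61)+hi=6(97)=158
lo=4(69)+hi=6(97)=166

Yes: 69+97=166


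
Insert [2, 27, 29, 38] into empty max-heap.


Insert 2: [2]
Insert 27: [27, 2]
Insert 29: [29, 2, 27]
Insert 38: [38, 29, 27, 2]

Final heap: [38, 29, 27, 2]


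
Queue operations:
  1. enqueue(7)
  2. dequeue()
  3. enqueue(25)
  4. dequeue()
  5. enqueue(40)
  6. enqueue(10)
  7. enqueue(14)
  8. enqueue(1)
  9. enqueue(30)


enqueue(7) -> [7]
dequeue()->7, []
enqueue(25) -> [25]
dequeue()->25, []
enqueue(40) -> [40]
enqueue(10) -> [40, 10]
enqueue(14) -> [40, 10, 14]
enqueue(1) -> [40, 10, 14, 1]
enqueue(30) -> [40, 10, 14, 1, 30]

Final queue: [40, 10, 14, 1, 30]


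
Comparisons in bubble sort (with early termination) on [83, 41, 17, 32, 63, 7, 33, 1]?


Algorithm: bubble sort (with early termination)
Input: [83, 41, 17, 32, 63, 7, 33, 1]
Sorted: [1, 7, 17, 32, 33, 41, 63, 83]

28


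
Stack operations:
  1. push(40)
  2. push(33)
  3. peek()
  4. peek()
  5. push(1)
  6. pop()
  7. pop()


push(40) -> [40]
push(33) -> [40, 33]
peek()->33
peek()->33
push(1) -> [40, 33, 1]
pop()->1, [40, 33]
pop()->33, [40]

Final stack: [40]


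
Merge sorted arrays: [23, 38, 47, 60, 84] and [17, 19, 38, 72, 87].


Take 17 from B
Take 19 from B
Take 23 from A
Take 38 from A
Take 38 from B
Take 47 from A
Take 60 from A
Take 72 from B
Take 84 from A

Merged: [17, 19, 23, 38, 38, 47, 60, 72, 84, 87]


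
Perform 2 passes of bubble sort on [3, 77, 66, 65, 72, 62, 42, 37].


Initial: [3, 77, 66, 65, 72, 62, 42, 37]
Pass 1: [3, 66, 65, 72, 62, 42, 37, 77] (6 swaps)
Pass 2: [3, 65, 66, 62, 42, 37, 72, 77] (4 swaps)

After 2 passes: [3, 65, 66, 62, 42, 37, 72, 77]


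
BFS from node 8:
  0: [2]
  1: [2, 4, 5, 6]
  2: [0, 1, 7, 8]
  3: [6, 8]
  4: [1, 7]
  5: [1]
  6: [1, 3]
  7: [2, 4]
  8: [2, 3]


Visit 8, enqueue [2, 3]
Visit 2, enqueue [0, 1, 7]
Visit 3, enqueue [6]
Visit 0, enqueue []
Visit 1, enqueue [4, 5]
Visit 7, enqueue []
Visit 6, enqueue []
Visit 4, enqueue []
Visit 5, enqueue []

BFS order: [8, 2, 3, 0, 1, 7, 6, 4, 5]


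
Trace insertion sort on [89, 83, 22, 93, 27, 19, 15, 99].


Initial: [89, 83, 22, 93, 27, 19, 15, 99]
Insert 83: [83, 89, 22, 93, 27, 19, 15, 99]
Insert 22: [22, 83, 89, 93, 27, 19, 15, 99]
Insert 93: [22, 83, 89, 93, 27, 19, 15, 99]
Insert 27: [22, 27, 83, 89, 93, 19, 15, 99]
Insert 19: [19, 22, 27, 83, 89, 93, 15, 99]
Insert 15: [15, 19, 22, 27, 83, 89, 93, 99]
Insert 99: [15, 19, 22, 27, 83, 89, 93, 99]

Sorted: [15, 19, 22, 27, 83, 89, 93, 99]


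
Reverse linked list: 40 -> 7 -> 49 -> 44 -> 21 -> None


Step 1: curr=40, set curr.next=prev(None) | reversed so far: 40
Step 2: curr=7, set curr.next=prev(40) | reversed so far: 7 -> 40
Step 3: curr=49, set curr.next=prev(7) | reversed so far: 49 -> 7 -> 40
Step 4: curr=44, set curr.next=prev(49) | reversed so far: 44 -> 49 -> 7 -> 40
Step 5: curr=21, set curr.next=prev(44) | reversed so far: 21 -> 44 -> 49 -> 7 -> 40

21 -> 44 -> 49 -> 7 -> 40 -> None


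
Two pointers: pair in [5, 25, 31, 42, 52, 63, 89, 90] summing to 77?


lo=0(5)+hi=7(90)=95
lo=0(5)+hi=6(89)=94
lo=0(5)+hi=5(63)=68
lo=1(25)+hi=5(63)=88
lo=1(25)+hi=4(52)=77

Yes: 25+52=77


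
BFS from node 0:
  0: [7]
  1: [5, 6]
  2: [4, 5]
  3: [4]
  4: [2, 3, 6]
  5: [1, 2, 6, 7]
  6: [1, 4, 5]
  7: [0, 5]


Visit 0, enqueue [7]
Visit 7, enqueue [5]
Visit 5, enqueue [1, 2, 6]
Visit 1, enqueue []
Visit 2, enqueue [4]
Visit 6, enqueue []
Visit 4, enqueue [3]
Visit 3, enqueue []

BFS order: [0, 7, 5, 1, 2, 6, 4, 3]


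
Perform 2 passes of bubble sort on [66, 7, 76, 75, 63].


Initial: [66, 7, 76, 75, 63]
Pass 1: [7, 66, 75, 63, 76] (3 swaps)
Pass 2: [7, 66, 63, 75, 76] (1 swaps)

After 2 passes: [7, 66, 63, 75, 76]


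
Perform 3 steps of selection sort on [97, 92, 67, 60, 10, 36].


Initial: [97, 92, 67, 60, 10, 36]
Step 1: min=10 at 4
  Swap: [10, 92, 67, 60, 97, 36]
Step 2: min=36 at 5
  Swap: [10, 36, 67, 60, 97, 92]
Step 3: min=60 at 3
  Swap: [10, 36, 60, 67, 97, 92]

After 3 steps: [10, 36, 60, 67, 97, 92]


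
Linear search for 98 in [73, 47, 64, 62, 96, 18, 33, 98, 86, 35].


i=0: 73!=98
i=1: 47!=98
i=2: 64!=98
i=3: 62!=98
i=4: 96!=98
i=5: 18!=98
i=6: 33!=98
i=7: 98==98 found!

Found at 7, 8 comps


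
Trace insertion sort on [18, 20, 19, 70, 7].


Initial: [18, 20, 19, 70, 7]
Insert 20: [18, 20, 19, 70, 7]
Insert 19: [18, 19, 20, 70, 7]
Insert 70: [18, 19, 20, 70, 7]
Insert 7: [7, 18, 19, 20, 70]

Sorted: [7, 18, 19, 20, 70]


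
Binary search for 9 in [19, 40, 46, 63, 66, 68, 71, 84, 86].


Step 1: lo=0, hi=8, mid=4, val=66
Step 2: lo=0, hi=3, mid=1, val=40
Step 3: lo=0, hi=0, mid=0, val=19

Not found


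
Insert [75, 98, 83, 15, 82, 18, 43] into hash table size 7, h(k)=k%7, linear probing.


Insert 75: h=5 -> slot 5
Insert 98: h=0 -> slot 0
Insert 83: h=6 -> slot 6
Insert 15: h=1 -> slot 1
Insert 82: h=5, 4 probes -> slot 2
Insert 18: h=4 -> slot 4
Insert 43: h=1, 2 probes -> slot 3

Table: [98, 15, 82, 43, 18, 75, 83]


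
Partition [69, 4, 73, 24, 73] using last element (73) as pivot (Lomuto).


Pivot: 73
  69 <= 73: advance i (no swap)
  4 <= 73: advance i (no swap)
  73 <= 73: advance i (no swap)
  24 <= 73: advance i (no swap)
Place pivot at 4: [69, 4, 73, 24, 73]

Partitioned: [69, 4, 73, 24, 73]


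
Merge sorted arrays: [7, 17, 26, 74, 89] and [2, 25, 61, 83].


Take 2 from B
Take 7 from A
Take 17 from A
Take 25 from B
Take 26 from A
Take 61 from B
Take 74 from A
Take 83 from B

Merged: [2, 7, 17, 25, 26, 61, 74, 83, 89]


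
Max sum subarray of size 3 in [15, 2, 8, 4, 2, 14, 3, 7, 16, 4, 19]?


[0:3]: 25
[1:4]: 14
[2:5]: 14
[3:6]: 20
[4:7]: 19
[5:8]: 24
[6:9]: 26
[7:10]: 27
[8:11]: 39

Max: 39 at [8:11]


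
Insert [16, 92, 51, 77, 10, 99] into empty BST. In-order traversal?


Insert 16: root
Insert 92: R from 16
Insert 51: R from 16 -> L from 92
Insert 77: R from 16 -> L from 92 -> R from 51
Insert 10: L from 16
Insert 99: R from 16 -> R from 92

In-order: [10, 16, 51, 77, 92, 99]


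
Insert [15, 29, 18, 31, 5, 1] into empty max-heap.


Insert 15: [15]
Insert 29: [29, 15]
Insert 18: [29, 15, 18]
Insert 31: [31, 29, 18, 15]
Insert 5: [31, 29, 18, 15, 5]
Insert 1: [31, 29, 18, 15, 5, 1]

Final heap: [31, 29, 18, 15, 5, 1]


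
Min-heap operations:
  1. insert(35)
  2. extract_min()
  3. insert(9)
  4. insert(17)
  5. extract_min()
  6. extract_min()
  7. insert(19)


insert(35) -> [35]
extract_min()->35, []
insert(9) -> [9]
insert(17) -> [9, 17]
extract_min()->9, [17]
extract_min()->17, []
insert(19) -> [19]

Final heap: [19]


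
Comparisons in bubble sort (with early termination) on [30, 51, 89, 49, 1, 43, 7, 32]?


Algorithm: bubble sort (with early termination)
Input: [30, 51, 89, 49, 1, 43, 7, 32]
Sorted: [1, 7, 30, 32, 43, 49, 51, 89]

27


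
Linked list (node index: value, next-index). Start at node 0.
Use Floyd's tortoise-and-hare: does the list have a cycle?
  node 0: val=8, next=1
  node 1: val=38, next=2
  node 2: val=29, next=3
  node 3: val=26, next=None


Floyd's tortoise (slow, +1) and hare (fast, +2):
  init: slow=0, fast=0
  step 1: slow=1, fast=2
  step 2: fast 2->3->None, no cycle

Cycle: no


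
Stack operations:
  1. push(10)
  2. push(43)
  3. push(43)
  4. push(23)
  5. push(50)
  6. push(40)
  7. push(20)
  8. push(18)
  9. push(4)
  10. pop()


push(10) -> [10]
push(43) -> [10, 43]
push(43) -> [10, 43, 43]
push(23) -> [10, 43, 43, 23]
push(50) -> [10, 43, 43, 23, 50]
push(40) -> [10, 43, 43, 23, 50, 40]
push(20) -> [10, 43, 43, 23, 50, 40, 20]
push(18) -> [10, 43, 43, 23, 50, 40, 20, 18]
push(4) -> [10, 43, 43, 23, 50, 40, 20, 18, 4]
pop()->4, [10, 43, 43, 23, 50, 40, 20, 18]

Final stack: [10, 43, 43, 23, 50, 40, 20, 18]


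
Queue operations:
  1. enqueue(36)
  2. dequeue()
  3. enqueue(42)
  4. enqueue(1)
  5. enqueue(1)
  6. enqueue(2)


enqueue(36) -> [36]
dequeue()->36, []
enqueue(42) -> [42]
enqueue(1) -> [42, 1]
enqueue(1) -> [42, 1, 1]
enqueue(2) -> [42, 1, 1, 2]

Final queue: [42, 1, 1, 2]


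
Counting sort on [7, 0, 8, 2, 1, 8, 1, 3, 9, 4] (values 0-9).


Input: [7, 0, 8, 2, 1, 8, 1, 3, 9, 4]
Counts: [1, 2, 1, 1, 1, 0, 0, 1, 2, 1]

Sorted: [0, 1, 1, 2, 3, 4, 7, 8, 8, 9]


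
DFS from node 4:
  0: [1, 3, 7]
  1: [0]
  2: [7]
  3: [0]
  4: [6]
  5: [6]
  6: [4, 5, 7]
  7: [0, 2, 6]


Visit 4, push [6]
Visit 6, push [7, 5]
Visit 5, push []
Visit 7, push [2, 0]
Visit 0, push [3, 1]
Visit 1, push []
Visit 3, push []
Visit 2, push []

DFS order: [4, 6, 5, 7, 0, 1, 3, 2]


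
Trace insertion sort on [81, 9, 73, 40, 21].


Initial: [81, 9, 73, 40, 21]
Insert 9: [9, 81, 73, 40, 21]
Insert 73: [9, 73, 81, 40, 21]
Insert 40: [9, 40, 73, 81, 21]
Insert 21: [9, 21, 40, 73, 81]

Sorted: [9, 21, 40, 73, 81]


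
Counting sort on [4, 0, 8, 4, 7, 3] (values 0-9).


Input: [4, 0, 8, 4, 7, 3]
Counts: [1, 0, 0, 1, 2, 0, 0, 1, 1, 0]

Sorted: [0, 3, 4, 4, 7, 8]


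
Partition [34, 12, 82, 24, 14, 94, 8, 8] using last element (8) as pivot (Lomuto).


Pivot: 8
  8 <= 8: swap -> [8, 12, 82, 24, 14, 94, 34, 8]
Place pivot at 1: [8, 8, 82, 24, 14, 94, 34, 12]

Partitioned: [8, 8, 82, 24, 14, 94, 34, 12]


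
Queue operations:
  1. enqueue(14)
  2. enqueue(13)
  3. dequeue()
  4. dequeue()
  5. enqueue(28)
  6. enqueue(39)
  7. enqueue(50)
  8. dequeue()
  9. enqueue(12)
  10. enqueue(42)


enqueue(14) -> [14]
enqueue(13) -> [14, 13]
dequeue()->14, [13]
dequeue()->13, []
enqueue(28) -> [28]
enqueue(39) -> [28, 39]
enqueue(50) -> [28, 39, 50]
dequeue()->28, [39, 50]
enqueue(12) -> [39, 50, 12]
enqueue(42) -> [39, 50, 12, 42]

Final queue: [39, 50, 12, 42]


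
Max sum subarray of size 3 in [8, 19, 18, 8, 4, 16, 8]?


[0:3]: 45
[1:4]: 45
[2:5]: 30
[3:6]: 28
[4:7]: 28

Max: 45 at [0:3]


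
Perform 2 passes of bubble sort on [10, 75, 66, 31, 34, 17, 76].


Initial: [10, 75, 66, 31, 34, 17, 76]
Pass 1: [10, 66, 31, 34, 17, 75, 76] (4 swaps)
Pass 2: [10, 31, 34, 17, 66, 75, 76] (3 swaps)

After 2 passes: [10, 31, 34, 17, 66, 75, 76]


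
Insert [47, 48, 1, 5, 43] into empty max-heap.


Insert 47: [47]
Insert 48: [48, 47]
Insert 1: [48, 47, 1]
Insert 5: [48, 47, 1, 5]
Insert 43: [48, 47, 1, 5, 43]

Final heap: [48, 47, 1, 5, 43]


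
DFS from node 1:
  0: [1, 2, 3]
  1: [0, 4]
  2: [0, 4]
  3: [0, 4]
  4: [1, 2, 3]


Visit 1, push [4, 0]
Visit 0, push [3, 2]
Visit 2, push [4]
Visit 4, push [3]
Visit 3, push []

DFS order: [1, 0, 2, 4, 3]


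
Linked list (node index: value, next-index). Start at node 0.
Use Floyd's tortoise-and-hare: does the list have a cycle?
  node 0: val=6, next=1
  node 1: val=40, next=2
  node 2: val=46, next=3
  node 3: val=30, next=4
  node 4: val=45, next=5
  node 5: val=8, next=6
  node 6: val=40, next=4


Floyd's tortoise (slow, +1) and hare (fast, +2):
  init: slow=0, fast=0
  step 1: slow=1, fast=2
  step 2: slow=2, fast=4
  step 3: slow=3, fast=6
  step 4: slow=4, fast=5
  step 5: slow=5, fast=4
  step 6: slow=6, fast=6
  slow == fast at node 6: cycle detected

Cycle: yes


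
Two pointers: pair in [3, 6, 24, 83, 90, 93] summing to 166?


lo=0(3)+hi=5(93)=96
lo=1(6)+hi=5(93)=99
lo=2(24)+hi=5(93)=117
lo=3(83)+hi=5(93)=176
lo=3(83)+hi=4(90)=173

No pair found


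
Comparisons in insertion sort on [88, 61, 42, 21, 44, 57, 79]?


Algorithm: insertion sort
Input: [88, 61, 42, 21, 44, 57, 79]
Sorted: [21, 42, 44, 57, 61, 79, 88]

14


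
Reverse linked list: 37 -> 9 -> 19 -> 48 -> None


Step 1: curr=37, set curr.next=prev(None) | reversed so far: 37
Step 2: curr=9, set curr.next=prev(37) | reversed so far: 9 -> 37
Step 3: curr=19, set curr.next=prev(9) | reversed so far: 19 -> 9 -> 37
Step 4: curr=48, set curr.next=prev(19) | reversed so far: 48 -> 19 -> 9 -> 37

48 -> 19 -> 9 -> 37 -> None


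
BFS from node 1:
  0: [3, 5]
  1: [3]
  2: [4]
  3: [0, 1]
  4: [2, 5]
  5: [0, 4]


Visit 1, enqueue [3]
Visit 3, enqueue [0]
Visit 0, enqueue [5]
Visit 5, enqueue [4]
Visit 4, enqueue [2]
Visit 2, enqueue []

BFS order: [1, 3, 0, 5, 4, 2]


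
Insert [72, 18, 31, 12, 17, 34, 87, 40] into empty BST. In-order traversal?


Insert 72: root
Insert 18: L from 72
Insert 31: L from 72 -> R from 18
Insert 12: L from 72 -> L from 18
Insert 17: L from 72 -> L from 18 -> R from 12
Insert 34: L from 72 -> R from 18 -> R from 31
Insert 87: R from 72
Insert 40: L from 72 -> R from 18 -> R from 31 -> R from 34

In-order: [12, 17, 18, 31, 34, 40, 72, 87]


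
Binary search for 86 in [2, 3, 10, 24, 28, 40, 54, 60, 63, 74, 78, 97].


Step 1: lo=0, hi=11, mid=5, val=40
Step 2: lo=6, hi=11, mid=8, val=63
Step 3: lo=9, hi=11, mid=10, val=78
Step 4: lo=11, hi=11, mid=11, val=97

Not found


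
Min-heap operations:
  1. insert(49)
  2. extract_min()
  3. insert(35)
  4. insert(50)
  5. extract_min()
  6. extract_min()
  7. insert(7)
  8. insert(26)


insert(49) -> [49]
extract_min()->49, []
insert(35) -> [35]
insert(50) -> [35, 50]
extract_min()->35, [50]
extract_min()->50, []
insert(7) -> [7]
insert(26) -> [7, 26]

Final heap: [7, 26]


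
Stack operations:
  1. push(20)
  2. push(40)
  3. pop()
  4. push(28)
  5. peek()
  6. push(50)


push(20) -> [20]
push(40) -> [20, 40]
pop()->40, [20]
push(28) -> [20, 28]
peek()->28
push(50) -> [20, 28, 50]

Final stack: [20, 28, 50]


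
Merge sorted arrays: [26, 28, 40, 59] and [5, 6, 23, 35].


Take 5 from B
Take 6 from B
Take 23 from B
Take 26 from A
Take 28 from A
Take 35 from B

Merged: [5, 6, 23, 26, 28, 35, 40, 59]


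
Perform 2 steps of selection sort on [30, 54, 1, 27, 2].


Initial: [30, 54, 1, 27, 2]
Step 1: min=1 at 2
  Swap: [1, 54, 30, 27, 2]
Step 2: min=2 at 4
  Swap: [1, 2, 30, 27, 54]

After 2 steps: [1, 2, 30, 27, 54]


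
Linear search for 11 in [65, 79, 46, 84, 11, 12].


i=0: 65!=11
i=1: 79!=11
i=2: 46!=11
i=3: 84!=11
i=4: 11==11 found!

Found at 4, 5 comps


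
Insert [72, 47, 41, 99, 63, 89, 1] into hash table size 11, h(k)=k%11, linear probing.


Insert 72: h=6 -> slot 6
Insert 47: h=3 -> slot 3
Insert 41: h=8 -> slot 8
Insert 99: h=0 -> slot 0
Insert 63: h=8, 1 probes -> slot 9
Insert 89: h=1 -> slot 1
Insert 1: h=1, 1 probes -> slot 2

Table: [99, 89, 1, 47, None, None, 72, None, 41, 63, None]


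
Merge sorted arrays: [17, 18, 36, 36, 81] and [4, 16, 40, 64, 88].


Take 4 from B
Take 16 from B
Take 17 from A
Take 18 from A
Take 36 from A
Take 36 from A
Take 40 from B
Take 64 from B
Take 81 from A

Merged: [4, 16, 17, 18, 36, 36, 40, 64, 81, 88]


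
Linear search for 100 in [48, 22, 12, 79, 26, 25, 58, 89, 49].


i=0: 48!=100
i=1: 22!=100
i=2: 12!=100
i=3: 79!=100
i=4: 26!=100
i=5: 25!=100
i=6: 58!=100
i=7: 89!=100
i=8: 49!=100

Not found, 9 comps


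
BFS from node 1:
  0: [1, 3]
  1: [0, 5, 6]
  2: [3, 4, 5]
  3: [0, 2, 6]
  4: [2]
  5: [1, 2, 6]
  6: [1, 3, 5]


Visit 1, enqueue [0, 5, 6]
Visit 0, enqueue [3]
Visit 5, enqueue [2]
Visit 6, enqueue []
Visit 3, enqueue []
Visit 2, enqueue [4]
Visit 4, enqueue []

BFS order: [1, 0, 5, 6, 3, 2, 4]


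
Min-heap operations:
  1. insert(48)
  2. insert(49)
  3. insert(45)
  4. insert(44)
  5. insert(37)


insert(48) -> [48]
insert(49) -> [48, 49]
insert(45) -> [45, 49, 48]
insert(44) -> [44, 45, 48, 49]
insert(37) -> [37, 44, 48, 49, 45]

Final heap: [37, 44, 48, 49, 45]


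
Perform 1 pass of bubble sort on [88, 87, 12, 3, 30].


Initial: [88, 87, 12, 3, 30]
Pass 1: [87, 12, 3, 30, 88] (4 swaps)

After 1 pass: [87, 12, 3, 30, 88]


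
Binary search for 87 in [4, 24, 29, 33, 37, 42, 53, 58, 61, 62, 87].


Step 1: lo=0, hi=10, mid=5, val=42
Step 2: lo=6, hi=10, mid=8, val=61
Step 3: lo=9, hi=10, mid=9, val=62
Step 4: lo=10, hi=10, mid=10, val=87

Found at index 10


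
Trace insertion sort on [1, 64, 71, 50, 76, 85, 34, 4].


Initial: [1, 64, 71, 50, 76, 85, 34, 4]
Insert 64: [1, 64, 71, 50, 76, 85, 34, 4]
Insert 71: [1, 64, 71, 50, 76, 85, 34, 4]
Insert 50: [1, 50, 64, 71, 76, 85, 34, 4]
Insert 76: [1, 50, 64, 71, 76, 85, 34, 4]
Insert 85: [1, 50, 64, 71, 76, 85, 34, 4]
Insert 34: [1, 34, 50, 64, 71, 76, 85, 4]
Insert 4: [1, 4, 34, 50, 64, 71, 76, 85]

Sorted: [1, 4, 34, 50, 64, 71, 76, 85]


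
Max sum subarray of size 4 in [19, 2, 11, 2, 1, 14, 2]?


[0:4]: 34
[1:5]: 16
[2:6]: 28
[3:7]: 19

Max: 34 at [0:4]


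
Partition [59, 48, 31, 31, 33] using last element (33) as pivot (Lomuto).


Pivot: 33
  31 <= 33: swap -> [31, 48, 59, 31, 33]
  31 <= 33: swap -> [31, 31, 59, 48, 33]
Place pivot at 2: [31, 31, 33, 48, 59]

Partitioned: [31, 31, 33, 48, 59]


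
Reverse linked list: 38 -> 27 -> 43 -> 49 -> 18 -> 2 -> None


Step 1: curr=38, set curr.next=prev(None) | reversed so far: 38
Step 2: curr=27, set curr.next=prev(38) | reversed so far: 27 -> 38
Step 3: curr=43, set curr.next=prev(27) | reversed so far: 43 -> 27 -> 38
Step 4: curr=49, set curr.next=prev(43) | reversed so far: 49 -> 43 -> 27 -> 38
Step 5: curr=18, set curr.next=prev(49) | reversed so far: 18 -> 49 -> 43 -> 27 -> 38
Step 6: curr=2, set curr.next=prev(18) | reversed so far: 2 -> 18 -> 49 -> 43 -> 27 -> 38

2 -> 18 -> 49 -> 43 -> 27 -> 38 -> None


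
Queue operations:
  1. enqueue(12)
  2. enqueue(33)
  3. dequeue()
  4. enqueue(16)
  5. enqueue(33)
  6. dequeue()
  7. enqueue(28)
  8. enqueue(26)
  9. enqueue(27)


enqueue(12) -> [12]
enqueue(33) -> [12, 33]
dequeue()->12, [33]
enqueue(16) -> [33, 16]
enqueue(33) -> [33, 16, 33]
dequeue()->33, [16, 33]
enqueue(28) -> [16, 33, 28]
enqueue(26) -> [16, 33, 28, 26]
enqueue(27) -> [16, 33, 28, 26, 27]

Final queue: [16, 33, 28, 26, 27]
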